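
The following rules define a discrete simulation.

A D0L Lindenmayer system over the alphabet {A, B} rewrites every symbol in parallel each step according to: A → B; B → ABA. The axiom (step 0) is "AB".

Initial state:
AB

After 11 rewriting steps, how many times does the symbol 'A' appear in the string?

step 0: AB
step 1: BABA
step 2: ABABABAB
step 3: BABABABABABABABA
step 4: ABABABABABABABABABABABABABABABAB
step 5: BABABABABABABABABABABABABABABABABABABABABABABABABABABABABABABABA
step 6: ABABABABABABABABABABABABABABABABABABABABABABABABABABABABAB…ABABABABABABABABABABABABABABABABABABABABABABABABABABABABAB  (len 128)
step 7: BABABABABABABABABABABABABABABABABABABABABABABABABABABABABA…BABABABABABABABABABABABABABABABABABABABABABABABABABABABABA  (len 256)
step 8: ABABABABABABABABABABABABABABABABABABABABABABABABABABABABAB…ABABABABABABABABABABABABABABABABABABABABABABABABABABABABAB  (len 512)
step 9: BABABABABABABABABABABABABABABABABABABABABABABABABABABABABA…BABABABABABABABABABABABABABABABABABABABABABABABABABABABABA  (len 1024)
step 10: ABABABABABABABABABABABABABABABABABABABABABABABABABABABABAB…ABABABABABABABABABABABABABABABABABABABABABABABABABABABABAB  (len 2048)
step 11: BABABABABABABABABABABABABABABABABABABABABABABABABABABABABA…BABABABABABABABABABABABABABABABABABABABABABABABABABABABABA  (len 4096)

2048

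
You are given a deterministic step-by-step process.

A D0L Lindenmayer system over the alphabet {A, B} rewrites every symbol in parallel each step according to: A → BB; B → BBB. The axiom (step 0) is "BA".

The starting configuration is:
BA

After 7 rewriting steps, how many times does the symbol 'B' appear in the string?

3645

t=0: BA
t=1: BBBBB
t=2: BBBBBBBBBBBBBBB
t=3: BBBBBBBBBBBBBBBBBBBBBBBBBBBBBBBBBBBBBBBBBBBBB
t=4: BBBBBBBBBBBBBBBBBBBBBBBBBBBBBBBBBBBBBBBBBBBBBBBBBBBBBBBBBB…BBBBBBBBBBBBBBBBBBBBBBBBBBBBBBBBBBBBBBBBBBBBBBBBBBBBBBBBBB  (len 135)
t=5: BBBBBBBBBBBBBBBBBBBBBBBBBBBBBBBBBBBBBBBBBBBBBBBBBBBBBBBBBB…BBBBBBBBBBBBBBBBBBBBBBBBBBBBBBBBBBBBBBBBBBBBBBBBBBBBBBBBBB  (len 405)
t=6: BBBBBBBBBBBBBBBBBBBBBBBBBBBBBBBBBBBBBBBBBBBBBBBBBBBBBBBBBB…BBBBBBBBBBBBBBBBBBBBBBBBBBBBBBBBBBBBBBBBBBBBBBBBBBBBBBBBBB  (len 1215)
t=7: BBBBBBBBBBBBBBBBBBBBBBBBBBBBBBBBBBBBBBBBBBBBBBBBBBBBBBBBBB…BBBBBBBBBBBBBBBBBBBBBBBBBBBBBBBBBBBBBBBBBBBBBBBBBBBBBBBBBB  (len 3645)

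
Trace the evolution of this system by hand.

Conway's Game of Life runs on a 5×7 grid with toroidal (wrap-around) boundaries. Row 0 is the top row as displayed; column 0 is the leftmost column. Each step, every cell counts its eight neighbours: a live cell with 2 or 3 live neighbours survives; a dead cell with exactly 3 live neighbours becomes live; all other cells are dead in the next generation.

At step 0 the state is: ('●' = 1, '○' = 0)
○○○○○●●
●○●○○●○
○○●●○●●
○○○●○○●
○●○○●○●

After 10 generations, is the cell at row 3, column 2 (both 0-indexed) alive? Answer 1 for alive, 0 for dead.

t=0: ○○○○○●●
●○●○○●○
○○●●○●●
○○○●○○●
○●○○●○●
t=1: ○●○○●○○
●●●●○○○
●●●●○●○
○○○●○○●
○○○○●○●
t=2: ○●○○●●○
○○○○○○●
○○○○○○○
○●○●○○●
●○○●●○○
t=3: ●○○●●●●
○○○○○●○
●○○○○○○
●○●●●○○
●●○●○○●
t=4: ○●●●○○○
●○○○○●○
○●○●●○●
○○●●●○○
○○○○○○○
t=5: ○●●○○○○
●○○○○●●
●●○○○○●
○○●○●●○
○●○○●○○
t=6: ○●●○○●●
○○●○○●○
○●○○●○○
○○●●●●●
○●○○●●○
t=7: ●●●●○○●
●○●●●●●
○●○○○○●
●●●○○○●
○●○○○○○
t=8: ○○○○○○○
○○○○●○○
○○○○●○○
○○●○○○●
○○○●○○○
t=9: ○○○○○○○
○○○○○○○
○○○●○●○
○○○●○○○
○○○○○○○
t=10: ○○○○○○○
○○○○○○○
○○○○●○○
○○○○●○○
○○○○○○○

0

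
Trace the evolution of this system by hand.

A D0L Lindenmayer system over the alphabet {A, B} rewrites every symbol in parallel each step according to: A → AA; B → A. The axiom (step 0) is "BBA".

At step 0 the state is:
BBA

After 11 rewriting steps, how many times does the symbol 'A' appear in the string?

4096

gen 0: BBA
gen 1: AAAA
gen 2: AAAAAAAA
gen 3: AAAAAAAAAAAAAAAA
gen 4: AAAAAAAAAAAAAAAAAAAAAAAAAAAAAAAA
gen 5: AAAAAAAAAAAAAAAAAAAAAAAAAAAAAAAAAAAAAAAAAAAAAAAAAAAAAAAAAAAAAAAA
gen 6: AAAAAAAAAAAAAAAAAAAAAAAAAAAAAAAAAAAAAAAAAAAAAAAAAAAAAAAAAA…AAAAAAAAAAAAAAAAAAAAAAAAAAAAAAAAAAAAAAAAAAAAAAAAAAAAAAAAAA  (len 128)
gen 7: AAAAAAAAAAAAAAAAAAAAAAAAAAAAAAAAAAAAAAAAAAAAAAAAAAAAAAAAAA…AAAAAAAAAAAAAAAAAAAAAAAAAAAAAAAAAAAAAAAAAAAAAAAAAAAAAAAAAA  (len 256)
gen 8: AAAAAAAAAAAAAAAAAAAAAAAAAAAAAAAAAAAAAAAAAAAAAAAAAAAAAAAAAA…AAAAAAAAAAAAAAAAAAAAAAAAAAAAAAAAAAAAAAAAAAAAAAAAAAAAAAAAAA  (len 512)
gen 9: AAAAAAAAAAAAAAAAAAAAAAAAAAAAAAAAAAAAAAAAAAAAAAAAAAAAAAAAAA…AAAAAAAAAAAAAAAAAAAAAAAAAAAAAAAAAAAAAAAAAAAAAAAAAAAAAAAAAA  (len 1024)
gen 10: AAAAAAAAAAAAAAAAAAAAAAAAAAAAAAAAAAAAAAAAAAAAAAAAAAAAAAAAAA…AAAAAAAAAAAAAAAAAAAAAAAAAAAAAAAAAAAAAAAAAAAAAAAAAAAAAAAAAA  (len 2048)
gen 11: AAAAAAAAAAAAAAAAAAAAAAAAAAAAAAAAAAAAAAAAAAAAAAAAAAAAAAAAAA…AAAAAAAAAAAAAAAAAAAAAAAAAAAAAAAAAAAAAAAAAAAAAAAAAAAAAAAAAA  (len 4096)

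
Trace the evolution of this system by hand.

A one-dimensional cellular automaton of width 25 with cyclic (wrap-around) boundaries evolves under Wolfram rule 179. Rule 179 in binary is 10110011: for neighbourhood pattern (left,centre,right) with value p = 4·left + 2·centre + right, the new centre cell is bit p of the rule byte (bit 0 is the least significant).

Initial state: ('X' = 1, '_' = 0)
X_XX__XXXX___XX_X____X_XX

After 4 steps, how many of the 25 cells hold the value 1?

k=0  X_XX__XXXX___XX_X____X_XX
k=1  _X__XX_XX_XXX__X_XXXX_X_X
k=2  X_XX__X__X_X_XX_X_XX_X_X_
k=3  _X__XX_XX_X_X__X_X__X_X_X
k=4  X_XX__X__X_X_XX_X_XX_X_X_

13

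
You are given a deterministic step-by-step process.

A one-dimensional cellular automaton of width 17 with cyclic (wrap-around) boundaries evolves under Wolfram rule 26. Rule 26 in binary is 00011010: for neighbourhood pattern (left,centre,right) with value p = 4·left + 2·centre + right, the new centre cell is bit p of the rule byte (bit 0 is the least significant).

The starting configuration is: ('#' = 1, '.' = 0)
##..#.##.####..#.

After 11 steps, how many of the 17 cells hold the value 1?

k=0  ##..#.##.####..#.
k=1  #.##..#..#...##..
k=2  ..#.##.##.#.##.##
k=3  ##..#..#....#..#.
k=4  #.##.##.#..#.##..
k=5  ..#..#...##..#.##
k=6  ##.##.#.##.##..#.
k=7  #..#....#..#.##..
k=8  .##.#..#.##..#.##
k=9  .#...##..#.##..#.
k=10  #.#.##.##..#.##.#
k=11  ....#..#.##..#..#

6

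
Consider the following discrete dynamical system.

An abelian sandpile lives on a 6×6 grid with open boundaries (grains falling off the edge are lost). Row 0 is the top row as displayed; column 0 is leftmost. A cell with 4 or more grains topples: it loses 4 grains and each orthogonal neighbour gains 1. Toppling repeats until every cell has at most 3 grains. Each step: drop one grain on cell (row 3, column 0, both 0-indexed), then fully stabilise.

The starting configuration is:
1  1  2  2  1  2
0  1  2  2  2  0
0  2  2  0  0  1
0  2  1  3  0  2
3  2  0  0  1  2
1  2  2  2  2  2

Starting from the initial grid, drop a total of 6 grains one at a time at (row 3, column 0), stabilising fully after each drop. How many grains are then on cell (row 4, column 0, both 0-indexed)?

0

[0] 1  1  2  2  1  2
0  1  2  2  2  0
0  2  2  0  0  1
0  2  1  3  0  2
3  2  0  0  1  2
1  2  2  2  2  2
[1] 1  1  2  2  1  2
0  1  2  2  2  0
0  2  2  0  0  1
1  2  1  3  0  2
3  2  0  0  1  2
1  2  2  2  2  2
[2] 1  1  2  2  1  2
0  1  2  2  2  0
0  2  2  0  0  1
2  2  1  3  0  2
3  2  0  0  1  2
1  2  2  2  2  2
[3] 1  1  2  2  1  2
0  1  2  2  2  0
0  2  2  0  0  1
3  2  1  3  0  2
3  2  0  0  1  2
1  2  2  2  2  2
[4] 1  1  2  2  1  2
0  1  2  2  2  0
1  2  2  0  0  1
1  3  1  3  0  2
0  3  0  0  1  2
2  2  2  2  2  2
[5] 1  1  2  2  1  2
0  1  2  2  2  0
1  2  2  0  0  1
2  3  1  3  0  2
0  3  0  0  1  2
2  2  2  2  2  2
[6] 1  1  2  2  1  2
0  1  2  2  2  0
1  2  2  0  0  1
3  3  1  3  0  2
0  3  0  0  1  2
2  2  2  2  2  2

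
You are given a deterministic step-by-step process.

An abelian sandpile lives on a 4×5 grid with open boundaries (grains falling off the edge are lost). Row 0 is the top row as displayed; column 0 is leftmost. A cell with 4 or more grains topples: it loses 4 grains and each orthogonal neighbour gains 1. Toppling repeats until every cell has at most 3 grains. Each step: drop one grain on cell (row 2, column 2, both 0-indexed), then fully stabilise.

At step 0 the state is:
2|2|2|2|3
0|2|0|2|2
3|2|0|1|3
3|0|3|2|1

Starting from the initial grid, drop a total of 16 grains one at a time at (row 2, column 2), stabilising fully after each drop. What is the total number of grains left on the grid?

gen 0: 2|2|2|2|3
0|2|0|2|2
3|2|0|1|3
3|0|3|2|1
gen 1: 2|2|2|2|3
0|2|0|2|2
3|2|1|1|3
3|0|3|2|1
gen 2: 2|2|2|2|3
0|2|0|2|2
3|2|2|1|3
3|0|3|2|1
gen 3: 2|2|2|2|3
0|2|0|2|2
3|2|3|1|3
3|0|3|2|1
gen 4: 2|2|2|2|3
0|2|1|2|2
3|3|1|2|3
3|1|0|3|1
gen 5: 2|2|2|2|3
0|2|1|2|2
3|3|2|2|3
3|1|0|3|1
gen 6: 2|2|2|2|3
0|2|1|2|2
3|3|3|2|3
3|1|0|3|1
gen 7: 2|2|2|2|3
1|3|2|2|2
1|1|1|3|3
0|3|1|3|1
gen 8: 2|2|2|2|3
1|3|2|2|2
1|1|2|3|3
0|3|1|3|1
gen 9: 2|2|2|2|3
1|3|2|2|2
1|1|3|3|3
0|3|1|3|1
gen 10: 2|2|2|2|3
1|3|3|3|3
1|2|1|2|0
0|3|3|0|3
gen 11: 2|2|2|2|3
1|3|3|3|3
1|2|2|2|0
0|3|3|0|3
gen 12: 2|2|2|2|3
1|3|3|3|3
1|2|3|2|0
0|3|3|0|3
gen 13: 3|0|2|2|1
2|3|1|0|2
2|2|1|2|2
1|1|2|2|3
gen 14: 3|0|2|2|1
2|3|1|0|2
2|2|2|2|2
1|1|2|2|3
gen 15: 3|0|2|2|1
2|3|1|0|2
2|2|3|2|2
1|1|2|2|3
gen 16: 3|0|2|2|1
2|3|2|0|2
2|3|0|3|2
1|1|3|2|3

37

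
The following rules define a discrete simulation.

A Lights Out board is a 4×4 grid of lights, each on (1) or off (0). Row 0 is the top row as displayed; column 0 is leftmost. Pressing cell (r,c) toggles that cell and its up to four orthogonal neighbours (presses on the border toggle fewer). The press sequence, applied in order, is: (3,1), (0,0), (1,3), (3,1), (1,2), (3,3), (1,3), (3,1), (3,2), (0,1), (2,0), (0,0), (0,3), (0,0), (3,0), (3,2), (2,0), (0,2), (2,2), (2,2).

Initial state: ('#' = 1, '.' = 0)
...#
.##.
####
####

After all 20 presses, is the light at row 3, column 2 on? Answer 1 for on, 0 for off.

step 0: ...#
.##.
####
####
step 1: ...#
.##.
#.##
...#
step 2: ##.#
###.
#.##
...#
step 3: ##..
##.#
#.#.
...#
step 4: ##..
##.#
###.
####
step 5: ###.
#.#.
##..
####
step 6: ###.
#.#.
##.#
##..
step 7: ####
#..#
##..
##..
step 8: ####
#..#
#...
..#.
step 9: ####
#..#
#.#.
.#.#
step 10: ...#
##.#
#.#.
.#.#
step 11: ...#
.#.#
.##.
##.#
step 12: ##.#
##.#
.##.
##.#
step 13: ###.
##..
.##.
##.#
step 14: ..#.
.#..
.##.
##.#
step 15: ..#.
.#..
###.
...#
step 16: ..#.
.#..
##..
.##.
step 17: ..#.
##..
....
###.
step 18: .#.#
###.
....
###.
step 19: .#.#
##..
.###
##..
step 20: .#.#
###.
....
###.

1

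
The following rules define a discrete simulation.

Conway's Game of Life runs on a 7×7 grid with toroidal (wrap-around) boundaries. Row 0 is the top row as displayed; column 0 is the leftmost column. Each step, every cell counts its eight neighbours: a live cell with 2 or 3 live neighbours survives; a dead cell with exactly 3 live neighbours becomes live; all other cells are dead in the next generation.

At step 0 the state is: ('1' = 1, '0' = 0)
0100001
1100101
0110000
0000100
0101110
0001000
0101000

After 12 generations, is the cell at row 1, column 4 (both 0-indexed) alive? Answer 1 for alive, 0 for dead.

k=0  0100001
1100101
0110000
0000100
0101110
0001000
0101000
k=1  0100011
0000011
0111010
0100110
0011010
0001000
1000000
k=2  0000010
0100000
1111000
0100011
0011010
0011100
1000001
k=3  1000001
1100000
0000001
0000011
0100011
0110111
0001111
k=4  0100100
0100000
0000011
0000000
0110000
0110000
0111000
k=5  1101000
1000010
0000000
0000000
0110000
1000000
1001000
k=6  1110100
1100001
0000000
0000000
0100000
1010000
1010001
k=7  0011010
0010001
1000000
0000000
0100000
1010001
0010001
k=8  0111011
0111001
0000000
0000000
1100000
1010001
1010011
k=9  0000000
0101111
0010000
0000000
1100001
0010010
0000100
k=10  0001000
0011110
0011110
1100000
1100001
1100011
0000000
k=11  0011000
0000010
0000011
0001110
0010010
0100010
1000001
k=12  0000001
0000111
0000001
0001000
0011011
1100010
1110001

1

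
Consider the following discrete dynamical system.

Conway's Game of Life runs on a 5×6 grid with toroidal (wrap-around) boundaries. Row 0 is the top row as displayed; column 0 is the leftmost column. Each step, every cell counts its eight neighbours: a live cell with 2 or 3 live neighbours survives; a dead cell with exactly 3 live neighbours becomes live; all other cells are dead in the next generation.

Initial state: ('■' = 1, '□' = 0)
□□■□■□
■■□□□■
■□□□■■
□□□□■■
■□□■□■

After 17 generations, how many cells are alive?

7

[0] □□■□■□
■■□□□■
■□□□■■
□□□□■■
■□□■□■
[1] □□■■■□
□■□■□□
□■□□□□
□□□■□□
■□□■□□
[2] □■□□■□
□■□■■□
□□□□□□
□□■□□□
□□□□□□
[3] □□■■■□
□□■■■□
□□■■□□
□□□□□□
□□□□□□
[4] □□■□■□
□■□□□□
□□■□■□
□□□□□□
□□□■□□
[5] □□■■□□
□■■□□□
□□□□□□
□□□■□□
□□□■□□
[6] □■□■□□
□■■■□□
□□■□□□
□□□□□□
□□□■■□
[7] □■□□□□
□■□■□□
□■■■□□
□□□■□□
□□■■■□
[8] □■□□■□
■■□■□□
□■□■■□
□■□□□□
□□■■■□
[9] ■■□□■■
■■□■□■
□■□■■□
□■□□□□
□■■■■□
[10] □□□□□□
□□□■□□
□■□■■■
■■□□□□
□□□■■□
[11] □□□■■□
□□■■□□
□■□■■■
■■□□□□
□□□□□□
[12] □□■■■□
□□□□□■
□■□■■■
■■■□■■
□□□□□□
[13] □□□■■□
■□□□□■
□■□■□□
□■■□□□
■□□□□□
[14] ■□□□■□
■□■■□■
□■□□□□
■■■□□□
□■■■□□
[15] ■□□□■□
■□■■■■
□□□■□■
■□□■□□
□□□■□■
[16] ■■■□□□
■■■□□□
□■□□□□
■□■■□■
■□□■□■
[17] □□□■□□
□□□□□□
□□□■□■
□□■■□■
□□□■□□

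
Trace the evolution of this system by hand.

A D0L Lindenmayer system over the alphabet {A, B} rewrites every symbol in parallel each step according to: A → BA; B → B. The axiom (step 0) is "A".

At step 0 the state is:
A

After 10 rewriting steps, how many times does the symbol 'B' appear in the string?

10

0) A
1) BA
2) BBA
3) BBBA
4) BBBBA
5) BBBBBA
6) BBBBBBA
7) BBBBBBBA
8) BBBBBBBBA
9) BBBBBBBBBA
10) BBBBBBBBBBA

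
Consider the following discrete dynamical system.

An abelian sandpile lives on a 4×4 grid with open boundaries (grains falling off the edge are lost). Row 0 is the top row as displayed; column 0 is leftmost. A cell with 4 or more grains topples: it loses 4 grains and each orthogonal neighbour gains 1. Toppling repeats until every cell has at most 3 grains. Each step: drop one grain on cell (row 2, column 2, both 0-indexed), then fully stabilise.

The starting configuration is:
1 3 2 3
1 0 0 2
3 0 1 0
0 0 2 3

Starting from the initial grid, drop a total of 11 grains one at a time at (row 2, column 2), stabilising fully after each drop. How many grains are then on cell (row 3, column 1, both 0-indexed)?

gen 0: 1 3 2 3
1 0 0 2
3 0 1 0
0 0 2 3
gen 1: 1 3 2 3
1 0 0 2
3 0 2 0
0 0 2 3
gen 2: 1 3 2 3
1 0 0 2
3 0 3 0
0 0 2 3
gen 3: 1 3 2 3
1 0 1 2
3 1 0 1
0 0 3 3
gen 4: 1 3 2 3
1 0 1 2
3 1 1 1
0 0 3 3
gen 5: 1 3 2 3
1 0 1 2
3 1 2 1
0 0 3 3
gen 6: 1 3 2 3
1 0 1 2
3 1 3 1
0 0 3 3
gen 7: 1 3 2 3
1 0 2 2
3 2 1 3
0 1 1 0
gen 8: 1 3 2 3
1 0 2 2
3 2 2 3
0 1 1 0
gen 9: 1 3 2 3
1 0 2 2
3 2 3 3
0 1 1 0
gen 10: 1 3 2 3
1 0 3 3
3 3 1 0
0 1 2 1
gen 11: 1 3 2 3
1 0 3 3
3 3 2 0
0 1 2 1

1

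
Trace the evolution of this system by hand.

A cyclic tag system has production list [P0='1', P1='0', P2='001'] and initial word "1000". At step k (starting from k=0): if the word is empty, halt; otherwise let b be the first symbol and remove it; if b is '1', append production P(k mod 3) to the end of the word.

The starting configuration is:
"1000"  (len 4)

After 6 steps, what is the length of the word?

0

gen 0: "1000"  (len 4)
gen 1: "0001"  (len 4)
gen 2: "001"  (len 3)
gen 3: "01"  (len 2)
gen 4: "1"  (len 1)
gen 5: "0"  (len 1)
gen 6: (halted — word empty)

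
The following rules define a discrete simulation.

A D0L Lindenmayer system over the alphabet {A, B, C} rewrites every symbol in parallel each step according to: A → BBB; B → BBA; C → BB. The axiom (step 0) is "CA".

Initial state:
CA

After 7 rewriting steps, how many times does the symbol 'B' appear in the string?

[0] CA
[1] BBBBB
[2] BBABBABBABBABBA
[3] BBABBABBBBBABBABBBBBABBABBBBBABBABBBBBABBABBB
[4] BBABBABBBBBABBABBBBBABBABBABBABBABBBBBABBABBBBBABBABBABBAB…ABBABBABBABBBBBABBABBBBBABBABBABBABBABBBBBABBABBBBBABBABBA  (len 135)
[5] BBABBABBBBBABBABBBBBABBABBABBABBABBBBBABBABBBBBABBABBABBAB…ABBABBABBABBBBBABBABBBBBABBABBABBABBABBBBBABBABBBBBABBABBB  (len 405)
[6] BBABBABBBBBABBABBBBBABBABBABBABBABBBBBABBABBBBBABBABBABBAB…ABBABBABBABBBBBABBABBBBBABBABBABBABBABBBBBABBABBBBBABBABBA  (len 1215)
[7] BBABBABBBBBABBABBBBBABBABBABBABBABBBBBABBABBBBBABBABBABBAB…ABBABBABBABBBBBABBABBBBBABBABBABBABBABBBBBABBABBBBBABBABBB  (len 3645)

2735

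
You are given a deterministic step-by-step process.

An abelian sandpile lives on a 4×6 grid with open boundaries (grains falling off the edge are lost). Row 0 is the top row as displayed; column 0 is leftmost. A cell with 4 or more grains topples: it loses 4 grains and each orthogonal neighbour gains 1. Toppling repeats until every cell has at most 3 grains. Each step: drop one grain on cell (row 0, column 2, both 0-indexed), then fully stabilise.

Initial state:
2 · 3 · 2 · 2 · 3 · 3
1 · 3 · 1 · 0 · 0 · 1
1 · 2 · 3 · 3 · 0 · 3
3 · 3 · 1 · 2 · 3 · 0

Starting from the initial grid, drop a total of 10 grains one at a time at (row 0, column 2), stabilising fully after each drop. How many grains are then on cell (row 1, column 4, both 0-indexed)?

0) 2 · 3 · 2 · 2 · 3 · 3
1 · 3 · 1 · 0 · 0 · 1
1 · 2 · 3 · 3 · 0 · 3
3 · 3 · 1 · 2 · 3 · 0
1) 2 · 3 · 3 · 2 · 3 · 3
1 · 3 · 1 · 0 · 0 · 1
1 · 2 · 3 · 3 · 0 · 3
3 · 3 · 1 · 2 · 3 · 0
2) 3 · 1 · 1 · 3 · 3 · 3
2 · 0 · 3 · 0 · 0 · 1
1 · 3 · 3 · 3 · 0 · 3
3 · 3 · 1 · 2 · 3 · 0
3) 3 · 1 · 2 · 3 · 3 · 3
2 · 0 · 3 · 0 · 0 · 1
1 · 3 · 3 · 3 · 0 · 3
3 · 3 · 1 · 2 · 3 · 0
4) 3 · 1 · 3 · 3 · 3 · 3
2 · 0 · 3 · 0 · 0 · 1
1 · 3 · 3 · 3 · 0 · 3
3 · 3 · 1 · 2 · 3 · 0
5) 3 · 2 · 2 · 1 · 1 · 0
2 · 2 · 1 · 3 · 1 · 2
3 · 1 · 2 · 0 · 1 · 3
0 · 1 · 3 · 3 · 3 · 0
6) 3 · 2 · 3 · 1 · 1 · 0
2 · 2 · 1 · 3 · 1 · 2
3 · 1 · 2 · 0 · 1 · 3
0 · 1 · 3 · 3 · 3 · 0
7) 3 · 3 · 0 · 2 · 1 · 0
2 · 2 · 2 · 3 · 1 · 2
3 · 1 · 2 · 0 · 1 · 3
0 · 1 · 3 · 3 · 3 · 0
8) 3 · 3 · 1 · 2 · 1 · 0
2 · 2 · 2 · 3 · 1 · 2
3 · 1 · 2 · 0 · 1 · 3
0 · 1 · 3 · 3 · 3 · 0
9) 3 · 3 · 2 · 2 · 1 · 0
2 · 2 · 2 · 3 · 1 · 2
3 · 1 · 2 · 0 · 1 · 3
0 · 1 · 3 · 3 · 3 · 0
10) 3 · 3 · 3 · 2 · 1 · 0
2 · 2 · 2 · 3 · 1 · 2
3 · 1 · 2 · 0 · 1 · 3
0 · 1 · 3 · 3 · 3 · 0

1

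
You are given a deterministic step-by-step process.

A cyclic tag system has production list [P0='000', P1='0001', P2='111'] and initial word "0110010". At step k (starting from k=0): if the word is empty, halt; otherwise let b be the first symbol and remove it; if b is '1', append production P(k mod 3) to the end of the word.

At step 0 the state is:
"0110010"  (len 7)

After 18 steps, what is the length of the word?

23

t=0: "0110010"  (len 7)
t=1: "110010"  (len 6)
t=2: "100100001"  (len 9)
t=3: "00100001111"  (len 11)
t=4: "0100001111"  (len 10)
t=5: "100001111"  (len 9)
t=6: "00001111111"  (len 11)
t=7: "0001111111"  (len 10)
t=8: "001111111"  (len 9)
t=9: "01111111"  (len 8)
t=10: "1111111"  (len 7)
t=11: "1111110001"  (len 10)
t=12: "111110001111"  (len 12)
t=13: "11110001111000"  (len 14)
t=14: "11100011110000001"  (len 17)
t=15: "1100011110000001111"  (len 19)
t=16: "100011110000001111000"  (len 21)
t=17: "000111100000011110000001"  (len 24)
t=18: "00111100000011110000001"  (len 23)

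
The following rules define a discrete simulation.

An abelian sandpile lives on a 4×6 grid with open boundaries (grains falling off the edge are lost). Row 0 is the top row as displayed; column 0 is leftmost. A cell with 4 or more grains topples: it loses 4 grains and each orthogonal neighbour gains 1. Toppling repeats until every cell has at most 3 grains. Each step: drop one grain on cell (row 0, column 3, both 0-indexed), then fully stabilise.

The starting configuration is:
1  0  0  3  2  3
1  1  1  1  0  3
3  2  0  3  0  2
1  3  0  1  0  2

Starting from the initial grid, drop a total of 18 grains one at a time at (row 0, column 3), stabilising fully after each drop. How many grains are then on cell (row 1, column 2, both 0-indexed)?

k=0  1  0  0  3  2  3
1  1  1  1  0  3
3  2  0  3  0  2
1  3  0  1  0  2
k=1  1  0  1  0  3  3
1  1  1  2  0  3
3  2  0  3  0  2
1  3  0  1  0  2
k=2  1  0  1  1  3  3
1  1  1  2  0  3
3  2  0  3  0  2
1  3  0  1  0  2
k=3  1  0  1  2  3  3
1  1  1  2  0  3
3  2  0  3  0  2
1  3  0  1  0  2
k=4  1  0  1  3  3  3
1  1  1  2  0  3
3  2  0  3  0  2
1  3  0  1  0  2
k=5  1  0  2  1  1  1
1  1  1  3  2  0
3  2  0  3  0  3
1  3  0  1  0  2
k=6  1  0  2  2  1  1
1  1  1  3  2  0
3  2  0  3  0  3
1  3  0  1  0  2
k=7  1  0  2  3  1  1
1  1  1  3  2  0
3  2  0  3  0  3
1  3  0  1  0  2
k=8  1  0  3  1  2  1
1  1  2  1  3  0
3  2  1  0  1  3
1  3  0  2  0  2
k=9  1  0  3  2  2  1
1  1  2  1  3  0
3  2  1  0  1  3
1  3  0  2  0  2
k=10  1  0  3  3  2  1
1  1  2  1  3  0
3  2  1  0  1  3
1  3  0  2  0  2
k=11  1  1  0  1  3  1
1  1  3  2  3  0
3  2  1  0  1  3
1  3  0  2  0  2
k=12  1  1  0  2  3  1
1  1  3  2  3  0
3  2  1  0  1  3
1  3  0  2  0  2
k=13  1  1  0  3  3  1
1  1  3  2  3  0
3  2  1  0  1  3
1  3  0  2  0  2
k=14  1  1  2  2  1  2
1  2  0  1  1  1
3  2  2  1  2  3
1  3  0  2  0  2
k=15  1  1  2  3  1  2
1  2  0  1  1  1
3  2  2  1  2  3
1  3  0  2  0  2
k=16  1  1  3  0  2  2
1  2  0  2  1  1
3  2  2  1  2  3
1  3  0  2  0  2
k=17  1  1  3  1  2  2
1  2  0  2  1  1
3  2  2  1  2  3
1  3  0  2  0  2
k=18  1  1  3  2  2  2
1  2  0  2  1  1
3  2  2  1  2  3
1  3  0  2  0  2

0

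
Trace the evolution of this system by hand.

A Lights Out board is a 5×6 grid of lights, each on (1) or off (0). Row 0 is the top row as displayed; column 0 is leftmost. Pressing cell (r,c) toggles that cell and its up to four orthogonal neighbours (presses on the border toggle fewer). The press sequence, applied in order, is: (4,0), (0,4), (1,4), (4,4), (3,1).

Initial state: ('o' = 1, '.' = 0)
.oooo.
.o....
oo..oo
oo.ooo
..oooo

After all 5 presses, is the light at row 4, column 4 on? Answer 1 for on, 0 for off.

step 0: .oooo.
.o....
oo..oo
oo.ooo
..oooo
step 1: .oooo.
.o....
oo..oo
.o.ooo
oooooo
step 2: .oo..o
.o..o.
oo..oo
.o.ooo
oooooo
step 3: .oo.oo
.o.o.o
oo...o
.o.ooo
oooooo
step 4: .oo.oo
.o.o.o
oo...o
.o.o.o
ooo...
step 5: .oo.oo
.o.o.o
o....o
o.oo.o
o.o...

0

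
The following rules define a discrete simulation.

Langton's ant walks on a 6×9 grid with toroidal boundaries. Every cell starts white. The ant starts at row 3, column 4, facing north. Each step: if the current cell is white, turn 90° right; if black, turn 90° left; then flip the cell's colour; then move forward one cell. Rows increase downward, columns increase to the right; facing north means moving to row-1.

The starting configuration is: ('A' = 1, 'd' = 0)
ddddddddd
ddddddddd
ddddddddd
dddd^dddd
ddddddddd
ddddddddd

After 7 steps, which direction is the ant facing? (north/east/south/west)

east

t=0: ddddddddd
ddddddddd
ddddddddd
dddd^dddd
ddddddddd
ddddddddd
t=1: ddddddddd
ddddddddd
ddddddddd
ddddA>ddd
ddddddddd
ddddddddd
t=2: ddddddddd
ddddddddd
ddddddddd
ddddAAddd
dddddvddd
ddddddddd
t=3: ddddddddd
ddddddddd
ddddddddd
ddddAAddd
dddd<Addd
ddddddddd
t=4: ddddddddd
ddddddddd
ddddddddd
dddd^Addd
ddddAAddd
ddddddddd
t=5: ddddddddd
ddddddddd
ddddddddd
ddd<dAddd
ddddAAddd
ddddddddd
t=6: ddddddddd
ddddddddd
ddd^ddddd
dddAdAddd
ddddAAddd
ddddddddd
t=7: ddddddddd
ddddddddd
dddA>dddd
dddAdAddd
ddddAAddd
ddddddddd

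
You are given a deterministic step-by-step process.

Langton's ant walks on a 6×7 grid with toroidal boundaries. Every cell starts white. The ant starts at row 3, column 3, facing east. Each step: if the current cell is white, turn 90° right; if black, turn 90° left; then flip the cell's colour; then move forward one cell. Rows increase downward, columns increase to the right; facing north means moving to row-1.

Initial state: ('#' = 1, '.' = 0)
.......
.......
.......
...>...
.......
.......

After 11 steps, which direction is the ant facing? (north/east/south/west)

0) .......
.......
.......
...>...
.......
.......
1) .......
.......
.......
...#...
...v...
.......
2) .......
.......
.......
...#...
..<#...
.......
3) .......
.......
.......
..^#...
..##...
.......
4) .......
.......
.......
..#>...
..##...
.......
5) .......
.......
...^...
..#....
..##...
.......
6) .......
.......
...#>..
..#....
..##...
.......
7) .......
.......
...##..
..#.v..
..##...
.......
8) .......
.......
...##..
..#<#..
..##...
.......
9) .......
.......
...^#..
..###..
..##...
.......
10) .......
.......
..<.#..
..###..
..##...
.......
11) .......
..^....
..#.#..
..###..
..##...
.......

north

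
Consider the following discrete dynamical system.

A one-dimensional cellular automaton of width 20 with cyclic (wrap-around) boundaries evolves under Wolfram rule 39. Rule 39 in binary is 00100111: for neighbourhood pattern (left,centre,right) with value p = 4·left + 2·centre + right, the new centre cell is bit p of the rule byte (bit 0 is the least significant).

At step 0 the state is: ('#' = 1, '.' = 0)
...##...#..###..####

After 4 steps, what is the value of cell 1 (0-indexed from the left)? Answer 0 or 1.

k=0  ...##...#..###..####
k=1  .##...###.#....#....
k=2  #...##...##.####.###
k=3  ..##...##..#....#...
k=4  ##...##...##.####.##

1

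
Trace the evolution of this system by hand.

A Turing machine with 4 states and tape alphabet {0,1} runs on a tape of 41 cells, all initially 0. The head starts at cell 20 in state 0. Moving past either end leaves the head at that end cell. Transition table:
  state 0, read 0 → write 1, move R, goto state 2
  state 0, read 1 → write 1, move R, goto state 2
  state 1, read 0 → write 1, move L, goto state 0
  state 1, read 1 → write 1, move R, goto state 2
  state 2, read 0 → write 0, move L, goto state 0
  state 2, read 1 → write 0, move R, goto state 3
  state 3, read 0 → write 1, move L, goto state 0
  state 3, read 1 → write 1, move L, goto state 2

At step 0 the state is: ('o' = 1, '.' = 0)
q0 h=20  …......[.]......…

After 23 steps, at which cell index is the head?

0) q0 h=20  …......[.]......…
1) q2 h=21  ….....o[.]......…
2) q0 h=20  …......[o]......…
3) q2 h=21  ….....o[.]......…
4) q0 h=20  …......[o]......…
5) q2 h=21  ….....o[.]......…
6) q0 h=20  …......[o]......…
7) q2 h=21  ….....o[.]......…
8) q0 h=20  …......[o]......…
9) q2 h=21  ….....o[.]......…
10) q0 h=20  …......[o]......…
11) q2 h=21  ….....o[.]......…
12) q0 h=20  …......[o]......…
13) q2 h=21  ….....o[.]......…
14) q0 h=20  …......[o]......…
15) q2 h=21  ….....o[.]......…
16) q0 h=20  …......[o]......…
17) q2 h=21  ….....o[.]......…
18) q0 h=20  …......[o]......…
19) q2 h=21  ….....o[.]......…
20) q0 h=20  …......[o]......…
21) q2 h=21  ….....o[.]......…
22) q0 h=20  …......[o]......…
23) q2 h=21  ….....o[.]......…

21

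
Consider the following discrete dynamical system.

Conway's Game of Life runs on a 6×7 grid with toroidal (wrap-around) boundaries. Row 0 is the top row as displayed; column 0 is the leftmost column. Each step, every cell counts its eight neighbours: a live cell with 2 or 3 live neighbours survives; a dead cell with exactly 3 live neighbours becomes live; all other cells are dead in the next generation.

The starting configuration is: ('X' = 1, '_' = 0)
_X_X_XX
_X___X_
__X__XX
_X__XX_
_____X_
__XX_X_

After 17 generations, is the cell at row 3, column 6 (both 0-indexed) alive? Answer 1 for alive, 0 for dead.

gen 0: _X_X_XX
_X___X_
__X__XX
_X__XX_
_____X_
__XX_X_
gen 1: XX_X_XX
_X_____
XXX___X
____X__
__XX_XX
__XX_X_
gen 2: XX_X_XX
_____X_
XXX____
____X__
__X__XX
_______
gen 3: X___XXX
____XX_
_X_____
X_XX_XX
_____X_
_XX_X__
gen 4: XX____X
X___X__
XXXX___
XXX_XXX
X____X_
XX_XX__
gen 5: __XXXXX
___X___
_______
____XX_
_______
__X_XX_
gen 6: __X___X
__XX_X_
____X__
_______
___X___
__X___X
gen 7: _XX__XX
__XXXX_
___XX__
_______
_______
__XX___
gen 8: _X___XX
_X____X
__X__X_
_______
_______
_XXX___
gen 9: _X___XX
_XX___X
_______
_______
__X____
XXX____
gen 10: _____XX
_XX__XX
_______
_______
__X____
X_X___X
gen 11: __X____
X____XX
_______
_______
_X_____
XX___XX
gen 12: _______
______X
______X
_______
_X____X
XXX___X
gen 13: _X____X
_______
_______
X______
_XX___X
_XX___X
gen 14: _XX____
_______
_______
XX_____
__X___X
_____XX
gen 15: _______
_______
_______
XX_____
_X___XX
XXX__XX
gen 16: XX____X
_______
_______
XX____X
_____X_
_XX__X_
gen 17: XXX___X
X______
X______
X_____X
__X__X_
_XX__X_

1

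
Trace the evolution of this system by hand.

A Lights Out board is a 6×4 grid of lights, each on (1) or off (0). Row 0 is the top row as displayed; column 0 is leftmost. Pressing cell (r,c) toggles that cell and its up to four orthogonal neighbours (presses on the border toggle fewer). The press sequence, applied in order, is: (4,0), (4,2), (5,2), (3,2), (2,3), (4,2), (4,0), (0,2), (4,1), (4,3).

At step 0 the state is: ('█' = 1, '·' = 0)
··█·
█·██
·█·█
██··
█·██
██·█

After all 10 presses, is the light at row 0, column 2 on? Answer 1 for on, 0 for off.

0

[0] ··█·
█·██
·█·█
██··
█·██
██·█
[1] ··█·
█·██
·█·█
·█··
·███
·█·█
[2] ··█·
█·██
·█·█
·██·
····
·███
[3] ··█·
█·██
·█·█
·██·
··█·
····
[4] ··█·
█·██
·███
···█
····
····
[5] ··█·
█·█·
·█··
····
····
····
[6] ··█·
█·█·
·█··
··█·
·███
··█·
[7] ··█·
█·█·
·█··
█·█·
█·██
█·█·
[8] ·█·█
█···
·█··
█·█·
█·██
█·█·
[9] ·█·█
█···
·█··
███·
·█·█
███·
[10] ·█·█
█···
·█··
████
·██·
████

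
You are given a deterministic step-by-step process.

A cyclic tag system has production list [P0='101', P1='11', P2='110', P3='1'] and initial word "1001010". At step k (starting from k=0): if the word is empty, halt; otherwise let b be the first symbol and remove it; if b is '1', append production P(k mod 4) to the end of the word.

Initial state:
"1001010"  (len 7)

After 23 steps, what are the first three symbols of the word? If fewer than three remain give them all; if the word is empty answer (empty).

111

gen 0: "1001010"  (len 7)
gen 1: "001010101"  (len 9)
gen 2: "01010101"  (len 8)
gen 3: "1010101"  (len 7)
gen 4: "0101011"  (len 7)
gen 5: "101011"  (len 6)
gen 6: "0101111"  (len 7)
gen 7: "101111"  (len 6)
gen 8: "011111"  (len 6)
gen 9: "11111"  (len 5)
gen 10: "111111"  (len 6)
gen 11: "11111110"  (len 8)
gen 12: "11111101"  (len 8)
gen 13: "1111101101"  (len 10)
gen 14: "11110110111"  (len 11)
gen 15: "1110110111110"  (len 13)
gen 16: "1101101111101"  (len 13)
gen 17: "101101111101101"  (len 15)
gen 18: "0110111110110111"  (len 16)
gen 19: "110111110110111"  (len 15)
gen 20: "101111101101111"  (len 15)
gen 21: "01111101101111101"  (len 17)
gen 22: "1111101101111101"  (len 16)
gen 23: "111101101111101110"  (len 18)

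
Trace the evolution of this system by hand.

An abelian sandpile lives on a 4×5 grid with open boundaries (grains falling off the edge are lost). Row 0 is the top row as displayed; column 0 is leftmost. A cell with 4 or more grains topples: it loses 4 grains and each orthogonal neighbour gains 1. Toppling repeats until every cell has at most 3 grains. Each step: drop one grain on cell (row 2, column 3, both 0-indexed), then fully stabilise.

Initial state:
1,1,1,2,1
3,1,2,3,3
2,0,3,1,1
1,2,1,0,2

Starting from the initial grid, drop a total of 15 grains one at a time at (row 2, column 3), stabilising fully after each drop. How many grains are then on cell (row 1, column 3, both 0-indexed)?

gen 0: 1,1,1,2,1
3,1,2,3,3
2,0,3,1,1
1,2,1,0,2
gen 1: 1,1,1,2,1
3,1,2,3,3
2,0,3,2,1
1,2,1,0,2
gen 2: 1,1,1,2,1
3,1,2,3,3
2,0,3,3,1
1,2,1,0,2
gen 3: 1,1,2,3,2
3,2,0,2,0
2,1,1,2,3
1,2,2,1,2
gen 4: 1,1,2,3,2
3,2,0,2,0
2,1,1,3,3
1,2,2,1,2
gen 5: 1,1,2,3,2
3,2,0,3,1
2,1,2,1,0
1,2,2,2,3
gen 6: 1,1,2,3,2
3,2,0,3,1
2,1,2,2,0
1,2,2,2,3
gen 7: 1,1,2,3,2
3,2,0,3,1
2,1,2,3,0
1,2,2,2,3
gen 8: 1,1,3,0,3
3,2,1,1,2
2,1,3,1,1
1,2,2,3,3
gen 9: 1,1,3,0,3
3,2,1,1,2
2,1,3,2,1
1,2,2,3,3
gen 10: 1,1,3,0,3
3,2,1,1,2
2,1,3,3,1
1,2,2,3,3
gen 11: 1,1,3,0,3
3,2,2,2,2
2,2,1,2,3
1,3,0,2,0
gen 12: 1,1,3,0,3
3,2,2,2,2
2,2,1,3,3
1,3,0,2,0
gen 13: 1,1,3,0,3
3,2,2,3,3
2,2,2,1,0
1,3,0,3,1
gen 14: 1,1,3,0,3
3,2,2,3,3
2,2,2,2,0
1,3,0,3,1
gen 15: 1,1,3,0,3
3,2,2,3,3
2,2,2,3,0
1,3,0,3,1

3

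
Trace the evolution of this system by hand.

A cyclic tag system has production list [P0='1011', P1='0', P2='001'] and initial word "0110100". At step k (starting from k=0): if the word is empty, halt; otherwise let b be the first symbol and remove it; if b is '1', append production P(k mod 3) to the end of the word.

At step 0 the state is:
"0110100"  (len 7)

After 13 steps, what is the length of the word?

step 0: "0110100"  (len 7)
step 1: "110100"  (len 6)
step 2: "101000"  (len 6)
step 3: "01000001"  (len 8)
step 4: "1000001"  (len 7)
step 5: "0000010"  (len 7)
step 6: "000010"  (len 6)
step 7: "00010"  (len 5)
step 8: "0010"  (len 4)
step 9: "010"  (len 3)
step 10: "10"  (len 2)
step 11: "00"  (len 2)
step 12: "0"  (len 1)
step 13: (halted — word empty)

0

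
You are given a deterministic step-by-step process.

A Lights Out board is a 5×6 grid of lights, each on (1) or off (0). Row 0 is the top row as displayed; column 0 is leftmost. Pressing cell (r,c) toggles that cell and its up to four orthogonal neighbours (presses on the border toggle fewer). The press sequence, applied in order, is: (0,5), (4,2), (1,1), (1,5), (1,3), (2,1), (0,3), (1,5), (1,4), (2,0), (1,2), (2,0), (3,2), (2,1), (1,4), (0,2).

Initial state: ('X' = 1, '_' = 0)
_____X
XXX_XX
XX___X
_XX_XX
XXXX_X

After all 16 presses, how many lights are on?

15

k=0  _____X
XXX_XX
XX___X
_XX_XX
XXXX_X
k=1  ____X_
XXX_X_
XX___X
_XX_XX
XXXX_X
k=2  ____X_
XXX_X_
XX___X
_X__XX
X____X
k=3  _X__X_
____X_
X____X
_X__XX
X____X
k=4  _X__XX
_____X
X_____
_X__XX
X____X
k=5  _X_XXX
__XXXX
X__X__
_X__XX
X____X
k=6  _X_XXX
_XXXXX
_XXX__
____XX
X____X
k=7  _XX__X
_XX_XX
_XXX__
____XX
X____X
k=8  _XX___
_XX___
_XXX_X
____XX
X____X
k=9  _XX_X_
_XXXXX
_XXXXX
____XX
X____X
k=10  _XX_X_
XXXXXX
X_XXXX
X___XX
X____X
k=11  _X__X_
X___XX
X__XXX
X___XX
X____X
k=12  _X__X_
____XX
_X_XXX
____XX
X____X
k=13  _X__X_
____XX
_XXXXX
_XXXXX
X_X__X
k=14  _X__X_
_X__XX
X__XXX
__XXXX
X_X__X
k=15  _X____
_X_X__
X__X_X
__XXXX
X_X__X
k=16  __XX__
_XXX__
X__X_X
__XXXX
X_X__X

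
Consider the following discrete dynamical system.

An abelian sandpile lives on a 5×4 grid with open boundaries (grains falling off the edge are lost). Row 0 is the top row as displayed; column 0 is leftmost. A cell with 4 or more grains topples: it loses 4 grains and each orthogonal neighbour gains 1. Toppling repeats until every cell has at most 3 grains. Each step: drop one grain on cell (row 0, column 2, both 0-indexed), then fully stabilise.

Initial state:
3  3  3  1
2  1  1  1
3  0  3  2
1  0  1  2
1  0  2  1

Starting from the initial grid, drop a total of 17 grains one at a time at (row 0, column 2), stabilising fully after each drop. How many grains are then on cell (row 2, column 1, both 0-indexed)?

3

k=0  3  3  3  1
2  1  1  1
3  0  3  2
1  0  1  2
1  0  2  1
k=1  0  1  1  2
3  2  2  1
3  0  3  2
1  0  1  2
1  0  2  1
k=2  0  1  2  2
3  2  2  1
3  0  3  2
1  0  1  2
1  0  2  1
k=3  0  1  3  2
3  2  2  1
3  0  3  2
1  0  1  2
1  0  2  1
k=4  0  2  0  3
3  2  3  1
3  0  3  2
1  0  1  2
1  0  2  1
k=5  0  2  1  3
3  2  3  1
3  0  3  2
1  0  1  2
1  0  2  1
k=6  0  2  2  3
3  2  3  1
3  0  3  2
1  0  1  2
1  0  2  1
k=7  0  2  3  3
3  2  3  1
3  0  3  2
1  0  1  2
1  0  2  1
k=8  0  3  2  0
3  3  1  3
3  1  0  3
1  0  2  2
1  0  2  1
k=9  0  3  3  0
3  3  1  3
3  1  0  3
1  0  2  2
1  0  2  1
k=10  2  1  1  1
1  1  3  3
0  3  0  3
2  0  2  2
1  0  2  1
k=11  2  1  2  1
1  1  3  3
0  3  0  3
2  0  2  2
1  0  2  1
k=12  2  1  3  1
1  1  3  3
0  3  0  3
2  0  2  2
1  0  2  1
k=13  2  2  1  3
1  2  1  1
0  3  2  0
2  0  2  3
1  0  2  1
k=14  2  2  2  3
1  2  1  1
0  3  2  0
2  0  2  3
1  0  2  1
k=15  2  2  3  3
1  2  1  1
0  3  2  0
2  0  2  3
1  0  2  1
k=16  2  3  1  0
1  2  2  2
0  3  2  0
2  0  2  3
1  0  2  1
k=17  2  3  2  0
1  2  2  2
0  3  2  0
2  0  2  3
1  0  2  1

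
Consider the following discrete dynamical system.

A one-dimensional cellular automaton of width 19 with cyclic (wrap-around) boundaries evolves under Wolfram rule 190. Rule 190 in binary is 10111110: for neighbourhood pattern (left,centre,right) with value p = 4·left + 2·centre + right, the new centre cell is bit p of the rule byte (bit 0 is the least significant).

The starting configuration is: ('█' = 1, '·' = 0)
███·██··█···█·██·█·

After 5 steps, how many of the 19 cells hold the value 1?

15

step 0: ███·██··█···█·██·█·
step 1: ██·██·████·████·███
step 2: █·██·████·████·████
step 3: ·██·████·████·█████
step 4: ██·████·████·█████·
step 5: █·████·████·█████·█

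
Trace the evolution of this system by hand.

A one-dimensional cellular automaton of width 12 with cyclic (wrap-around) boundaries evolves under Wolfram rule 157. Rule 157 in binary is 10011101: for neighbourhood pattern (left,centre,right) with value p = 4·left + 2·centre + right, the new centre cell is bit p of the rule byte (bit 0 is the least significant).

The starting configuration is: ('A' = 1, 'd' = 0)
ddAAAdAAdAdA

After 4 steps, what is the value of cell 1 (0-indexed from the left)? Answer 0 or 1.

[0] ddAAAdAAdAdA
[1] AdAAddAddAdA
[2] ddAdAdAAdAdA
[3] AdAdAdAddAdA
[4] ddAdAdAAdAdA

0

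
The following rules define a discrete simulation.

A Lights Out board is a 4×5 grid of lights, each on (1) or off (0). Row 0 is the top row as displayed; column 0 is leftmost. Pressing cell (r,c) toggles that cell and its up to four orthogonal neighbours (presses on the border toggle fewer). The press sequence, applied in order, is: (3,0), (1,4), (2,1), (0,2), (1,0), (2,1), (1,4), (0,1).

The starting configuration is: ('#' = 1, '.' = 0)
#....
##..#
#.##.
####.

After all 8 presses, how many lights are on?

gen 0: #....
##..#
#.##.
####.
gen 1: #....
##..#
..##.
..##.
gen 2: #...#
##.#.
..###
..##.
gen 3: #...#
#..#.
##.##
.###.
gen 4: #####
#.##.
##.##
.###.
gen 5: .####
.###.
.#.##
.###.
gen 6: .####
..##.
#.###
..##.
gen 7: .###.
..#.#
#.##.
..##.
gen 8: #..#.
.##.#
#.##.
..##.

10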